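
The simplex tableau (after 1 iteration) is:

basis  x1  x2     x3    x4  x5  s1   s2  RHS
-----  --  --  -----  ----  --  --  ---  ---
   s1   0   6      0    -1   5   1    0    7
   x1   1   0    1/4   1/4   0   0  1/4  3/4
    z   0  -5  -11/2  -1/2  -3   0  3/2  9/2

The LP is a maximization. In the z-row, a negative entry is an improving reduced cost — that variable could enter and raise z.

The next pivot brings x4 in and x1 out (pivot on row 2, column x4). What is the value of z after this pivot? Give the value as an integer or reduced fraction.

6

Minimum ratio for x4: (3/4)/(1/4) = 3.
z changes by −(z-row coeff of x4)·ratio = −(-1/2)·3 = 3/2.
New z = 9/2 + (3/2) = 6.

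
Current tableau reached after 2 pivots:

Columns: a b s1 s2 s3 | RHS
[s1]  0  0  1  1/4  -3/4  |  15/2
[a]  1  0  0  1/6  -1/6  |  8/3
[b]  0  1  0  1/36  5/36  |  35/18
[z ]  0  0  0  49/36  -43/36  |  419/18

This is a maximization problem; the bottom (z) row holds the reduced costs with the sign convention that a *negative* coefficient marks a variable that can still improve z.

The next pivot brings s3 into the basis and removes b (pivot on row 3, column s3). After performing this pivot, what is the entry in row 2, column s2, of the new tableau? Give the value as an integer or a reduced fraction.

1/5

Pivot element is row 3, column s3: 5/36.
Normalize row 3: new (row 3, s2) = (1/36)/(5/36) = 1/5.
row 2 ← row 2 − (-1/6)·(new row 3): 1/6 − (-1/6)·(1/5) = 1/5.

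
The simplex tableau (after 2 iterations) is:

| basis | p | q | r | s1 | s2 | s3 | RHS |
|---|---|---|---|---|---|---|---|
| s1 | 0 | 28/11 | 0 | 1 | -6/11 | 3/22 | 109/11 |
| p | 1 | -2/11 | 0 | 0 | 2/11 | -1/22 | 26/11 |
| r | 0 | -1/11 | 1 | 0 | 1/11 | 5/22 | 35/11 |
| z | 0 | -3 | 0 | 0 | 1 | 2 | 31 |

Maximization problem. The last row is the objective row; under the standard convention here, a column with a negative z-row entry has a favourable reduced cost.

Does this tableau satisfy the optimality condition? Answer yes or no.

no

Column q has objective-row coefficient -3, which is negative; an improving pivot exists, so not yet optimal.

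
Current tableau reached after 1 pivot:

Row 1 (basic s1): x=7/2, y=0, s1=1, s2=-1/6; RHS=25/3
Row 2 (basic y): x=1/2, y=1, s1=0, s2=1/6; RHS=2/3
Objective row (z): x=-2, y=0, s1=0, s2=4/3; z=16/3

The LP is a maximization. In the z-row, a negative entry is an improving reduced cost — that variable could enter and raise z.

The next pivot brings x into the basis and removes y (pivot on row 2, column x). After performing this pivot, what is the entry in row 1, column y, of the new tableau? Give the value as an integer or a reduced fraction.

Pivot element is row 2, column x: 1/2.
Normalize row 2: new (row 2, y) = 1/(1/2) = 2.
row 1 ← row 1 − (7/2)·(new row 2): 0 − (7/2)·2 = -7.

-7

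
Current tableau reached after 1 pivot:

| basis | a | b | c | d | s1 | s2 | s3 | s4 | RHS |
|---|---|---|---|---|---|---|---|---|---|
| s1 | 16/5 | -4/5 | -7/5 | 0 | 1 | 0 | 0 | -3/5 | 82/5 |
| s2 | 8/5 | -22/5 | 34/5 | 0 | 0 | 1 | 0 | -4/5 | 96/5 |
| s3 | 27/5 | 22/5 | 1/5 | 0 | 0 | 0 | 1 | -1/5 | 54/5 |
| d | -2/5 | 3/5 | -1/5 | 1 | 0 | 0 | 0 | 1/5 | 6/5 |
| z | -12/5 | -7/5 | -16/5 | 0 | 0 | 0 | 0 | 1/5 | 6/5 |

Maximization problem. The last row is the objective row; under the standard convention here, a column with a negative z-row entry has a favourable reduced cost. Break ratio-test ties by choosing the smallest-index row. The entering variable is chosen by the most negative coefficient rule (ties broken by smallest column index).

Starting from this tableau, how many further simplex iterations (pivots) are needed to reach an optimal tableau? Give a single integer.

3

pivot: c in, s2 out → z = 174/17
pivot: b in, s3 out → z = 1392/77
pivot: s4 in, d out → z = 96/5
No improving column remains; optimal.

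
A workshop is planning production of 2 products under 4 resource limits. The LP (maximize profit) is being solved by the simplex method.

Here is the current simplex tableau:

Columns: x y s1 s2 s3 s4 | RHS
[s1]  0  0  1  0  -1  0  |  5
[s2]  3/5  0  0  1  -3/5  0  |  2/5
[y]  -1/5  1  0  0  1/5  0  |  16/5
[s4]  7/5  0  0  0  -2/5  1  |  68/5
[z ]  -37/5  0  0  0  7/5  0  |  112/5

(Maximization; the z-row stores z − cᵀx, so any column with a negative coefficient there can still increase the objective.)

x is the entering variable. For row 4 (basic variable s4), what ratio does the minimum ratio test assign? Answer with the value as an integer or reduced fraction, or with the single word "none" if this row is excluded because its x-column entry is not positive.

Ratio = RHS / (x entry) = (68/5) / (7/5) = 68/7.

68/7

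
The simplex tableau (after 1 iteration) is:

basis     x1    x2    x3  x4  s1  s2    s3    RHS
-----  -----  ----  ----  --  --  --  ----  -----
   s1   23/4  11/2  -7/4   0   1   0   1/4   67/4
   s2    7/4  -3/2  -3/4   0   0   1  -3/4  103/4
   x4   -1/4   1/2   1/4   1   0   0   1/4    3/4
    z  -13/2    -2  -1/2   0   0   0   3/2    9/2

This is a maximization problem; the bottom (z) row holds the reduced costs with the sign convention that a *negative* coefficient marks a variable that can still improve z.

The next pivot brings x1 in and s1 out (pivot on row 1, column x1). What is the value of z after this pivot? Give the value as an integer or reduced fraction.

Minimum ratio for x1: (67/4)/(23/4) = 67/23.
z changes by −(z-row coeff of x1)·ratio = −(-13/2)·(67/23) = 871/46.
New z = 9/2 + (871/46) = 539/23.

539/23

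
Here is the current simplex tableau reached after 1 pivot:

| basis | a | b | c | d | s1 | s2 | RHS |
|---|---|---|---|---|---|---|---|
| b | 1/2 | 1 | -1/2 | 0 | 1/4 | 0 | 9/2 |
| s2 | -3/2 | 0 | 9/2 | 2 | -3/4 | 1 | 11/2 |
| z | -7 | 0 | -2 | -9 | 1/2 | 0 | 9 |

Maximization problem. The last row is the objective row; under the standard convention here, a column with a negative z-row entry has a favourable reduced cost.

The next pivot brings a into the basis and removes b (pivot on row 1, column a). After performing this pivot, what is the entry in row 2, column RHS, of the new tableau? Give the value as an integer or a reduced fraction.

19

Pivot element is row 1, column a: 1/2.
Normalize row 1: new (row 1, RHS) = (9/2)/(1/2) = 9.
row 2 ← row 2 − (-3/2)·(new row 1): 11/2 − (-3/2)·9 = 19.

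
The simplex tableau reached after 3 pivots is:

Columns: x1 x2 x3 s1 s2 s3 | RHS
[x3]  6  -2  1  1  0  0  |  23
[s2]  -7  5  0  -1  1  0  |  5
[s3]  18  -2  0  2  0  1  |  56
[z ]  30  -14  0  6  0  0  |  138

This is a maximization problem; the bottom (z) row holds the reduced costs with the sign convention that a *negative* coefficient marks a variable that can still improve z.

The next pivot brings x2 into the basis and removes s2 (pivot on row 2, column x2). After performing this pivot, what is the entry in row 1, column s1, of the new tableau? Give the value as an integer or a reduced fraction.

Pivot element is row 2, column x2: 5.
Normalize row 2: new (row 2, s1) = (-1)/5 = -1/5.
row 1 ← row 1 − (-2)·(new row 2): 1 − (-2)·(-1/5) = 3/5.

3/5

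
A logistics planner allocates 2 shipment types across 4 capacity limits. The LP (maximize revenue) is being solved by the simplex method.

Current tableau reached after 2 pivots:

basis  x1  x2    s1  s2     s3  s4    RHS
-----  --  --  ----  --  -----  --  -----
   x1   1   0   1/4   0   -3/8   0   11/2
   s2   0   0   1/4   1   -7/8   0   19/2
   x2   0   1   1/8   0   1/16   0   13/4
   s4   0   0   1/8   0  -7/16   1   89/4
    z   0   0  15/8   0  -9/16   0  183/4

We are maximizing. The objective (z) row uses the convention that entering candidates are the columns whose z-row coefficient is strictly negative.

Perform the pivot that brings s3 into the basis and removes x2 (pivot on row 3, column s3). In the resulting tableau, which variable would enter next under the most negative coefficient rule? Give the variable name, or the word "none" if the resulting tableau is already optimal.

none

Pivot element 1/16. New z-row = old z-row − (-9/16)·(row 3/(1/16)).
Updated z-row coefficients: x1: 0, x2: 9, s1: 3, s2: 0, s3: 0, s4: 0.
No coefficient is strictly negative; the tableau after this pivot is optimal.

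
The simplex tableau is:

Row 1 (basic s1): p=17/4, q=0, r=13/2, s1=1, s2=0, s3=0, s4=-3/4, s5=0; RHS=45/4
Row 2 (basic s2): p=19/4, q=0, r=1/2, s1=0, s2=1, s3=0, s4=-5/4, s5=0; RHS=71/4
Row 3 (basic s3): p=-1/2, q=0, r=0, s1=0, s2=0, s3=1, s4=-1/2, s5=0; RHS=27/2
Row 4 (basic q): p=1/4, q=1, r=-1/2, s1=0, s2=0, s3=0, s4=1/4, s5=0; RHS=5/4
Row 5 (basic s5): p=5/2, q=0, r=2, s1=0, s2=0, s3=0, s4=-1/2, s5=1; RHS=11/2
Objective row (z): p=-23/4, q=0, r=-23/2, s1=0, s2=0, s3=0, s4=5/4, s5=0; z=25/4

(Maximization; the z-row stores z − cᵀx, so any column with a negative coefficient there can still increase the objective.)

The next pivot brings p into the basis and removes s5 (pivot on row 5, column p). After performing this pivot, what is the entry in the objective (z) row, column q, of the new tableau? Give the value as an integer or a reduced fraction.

0

Pivot element is row 5, column p: 5/2.
Normalize row 5: new (row 5, q) = 0/(5/2) = 0.
z-row ← z-row − (-23/4)·(new row 5): 0 − (-23/4)·0 = 0.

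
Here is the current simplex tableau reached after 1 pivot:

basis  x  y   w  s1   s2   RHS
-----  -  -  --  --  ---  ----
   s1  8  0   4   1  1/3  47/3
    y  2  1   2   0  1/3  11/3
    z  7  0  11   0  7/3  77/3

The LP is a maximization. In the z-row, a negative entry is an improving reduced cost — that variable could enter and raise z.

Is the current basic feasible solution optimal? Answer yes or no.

No objective-row coefficient is strictly negative, so no entering variable exists; the tableau is optimal.

yes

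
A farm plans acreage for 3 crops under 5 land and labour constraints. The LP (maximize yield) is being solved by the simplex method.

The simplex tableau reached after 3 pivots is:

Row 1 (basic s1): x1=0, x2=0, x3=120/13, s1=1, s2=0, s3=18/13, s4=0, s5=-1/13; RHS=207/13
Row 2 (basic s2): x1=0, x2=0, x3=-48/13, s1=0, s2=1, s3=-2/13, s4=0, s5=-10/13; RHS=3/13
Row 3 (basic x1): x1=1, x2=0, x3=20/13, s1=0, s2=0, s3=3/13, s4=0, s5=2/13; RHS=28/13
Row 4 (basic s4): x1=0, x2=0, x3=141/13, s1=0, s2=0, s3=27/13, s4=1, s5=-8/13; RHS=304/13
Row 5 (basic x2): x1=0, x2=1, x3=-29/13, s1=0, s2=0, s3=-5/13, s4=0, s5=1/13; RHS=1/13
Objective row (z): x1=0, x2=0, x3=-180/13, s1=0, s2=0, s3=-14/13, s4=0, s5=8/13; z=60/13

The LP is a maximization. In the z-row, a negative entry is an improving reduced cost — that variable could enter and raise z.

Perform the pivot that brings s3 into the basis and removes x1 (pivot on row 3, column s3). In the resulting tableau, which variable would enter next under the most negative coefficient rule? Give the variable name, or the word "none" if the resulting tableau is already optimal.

x3

Pivot element 3/13. New z-row = old z-row − (-14/13)·(row 3/(3/13)).
Updated z-row coefficients: x1: 14/3, x2: 0, x3: -20/3, s1: 0, s2: 0, s3: 0, s4: 0, s5: 4/3.
The most negative is -20/3 in column x3, so x3 would enter next.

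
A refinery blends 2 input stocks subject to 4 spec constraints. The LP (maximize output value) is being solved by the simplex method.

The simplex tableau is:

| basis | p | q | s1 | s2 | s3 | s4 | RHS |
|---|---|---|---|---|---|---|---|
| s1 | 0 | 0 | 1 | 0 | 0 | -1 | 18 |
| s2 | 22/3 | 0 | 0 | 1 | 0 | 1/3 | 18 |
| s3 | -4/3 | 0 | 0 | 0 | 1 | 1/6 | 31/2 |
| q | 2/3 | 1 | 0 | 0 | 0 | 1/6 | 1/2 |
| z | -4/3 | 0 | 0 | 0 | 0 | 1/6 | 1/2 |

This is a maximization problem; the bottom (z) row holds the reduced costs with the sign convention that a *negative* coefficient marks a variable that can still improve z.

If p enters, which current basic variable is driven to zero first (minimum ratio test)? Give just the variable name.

Ratios: row 1 (s1): entry 0 ≤ 0, skip; row 2 (s2): 18/(22/3) = 27/11; row 3 (s3): entry -4/3 ≤ 0, skip; row 4 (q): (1/2)/(2/3) = 3/4.
Minimum ratio 3/4 is in the q row, so q leaves.

q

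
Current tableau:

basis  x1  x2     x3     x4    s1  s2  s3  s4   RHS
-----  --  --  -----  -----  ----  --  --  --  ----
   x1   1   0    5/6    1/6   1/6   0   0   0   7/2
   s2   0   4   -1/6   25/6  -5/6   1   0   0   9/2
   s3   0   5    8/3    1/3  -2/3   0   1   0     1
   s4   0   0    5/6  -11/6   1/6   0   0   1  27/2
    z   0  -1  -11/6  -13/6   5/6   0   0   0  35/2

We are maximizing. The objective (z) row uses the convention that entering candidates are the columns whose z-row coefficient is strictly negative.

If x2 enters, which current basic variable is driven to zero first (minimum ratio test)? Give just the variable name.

Ratios: row 1 (x1): entry 0 ≤ 0, skip; row 2 (s2): (9/2)/4 = 9/8; row 3 (s3): 1/5 = 1/5; row 4 (s4): entry 0 ≤ 0, skip.
Minimum ratio 1/5 is in the s3 row, so s3 leaves.

s3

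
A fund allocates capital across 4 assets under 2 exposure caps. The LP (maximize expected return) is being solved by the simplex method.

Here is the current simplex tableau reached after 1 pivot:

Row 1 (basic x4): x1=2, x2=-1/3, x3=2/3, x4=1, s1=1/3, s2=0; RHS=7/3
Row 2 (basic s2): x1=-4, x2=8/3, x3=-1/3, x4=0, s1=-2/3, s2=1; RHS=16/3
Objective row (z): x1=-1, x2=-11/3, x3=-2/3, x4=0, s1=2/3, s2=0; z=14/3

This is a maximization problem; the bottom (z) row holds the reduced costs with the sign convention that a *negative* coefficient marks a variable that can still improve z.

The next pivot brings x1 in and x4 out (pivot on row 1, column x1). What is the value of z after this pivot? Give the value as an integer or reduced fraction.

35/6

Minimum ratio for x1: (7/3)/2 = 7/6.
z changes by −(z-row coeff of x1)·ratio = −(-1)·(7/6) = 7/6.
New z = 14/3 + (7/6) = 35/6.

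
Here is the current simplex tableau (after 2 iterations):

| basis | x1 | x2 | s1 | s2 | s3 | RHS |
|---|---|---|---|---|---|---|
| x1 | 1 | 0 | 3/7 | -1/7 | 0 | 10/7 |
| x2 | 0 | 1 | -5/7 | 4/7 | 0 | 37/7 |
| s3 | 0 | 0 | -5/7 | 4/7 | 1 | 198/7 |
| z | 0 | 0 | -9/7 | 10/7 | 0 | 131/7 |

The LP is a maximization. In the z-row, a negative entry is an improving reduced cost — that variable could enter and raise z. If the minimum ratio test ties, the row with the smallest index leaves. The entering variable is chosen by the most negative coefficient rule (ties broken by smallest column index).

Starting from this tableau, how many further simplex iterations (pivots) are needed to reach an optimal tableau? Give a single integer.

pivot: s1 in, x1 out → z = 23
No improving column remains; optimal.

1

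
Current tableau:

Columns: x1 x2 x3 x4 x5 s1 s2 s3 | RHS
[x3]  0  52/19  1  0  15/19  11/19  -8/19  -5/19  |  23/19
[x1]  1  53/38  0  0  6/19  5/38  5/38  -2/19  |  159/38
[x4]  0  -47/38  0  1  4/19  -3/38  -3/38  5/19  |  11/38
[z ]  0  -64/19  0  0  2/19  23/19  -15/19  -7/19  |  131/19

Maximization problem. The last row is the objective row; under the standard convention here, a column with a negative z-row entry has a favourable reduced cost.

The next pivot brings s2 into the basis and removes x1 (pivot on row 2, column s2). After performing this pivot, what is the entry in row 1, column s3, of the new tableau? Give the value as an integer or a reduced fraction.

Pivot element is row 2, column s2: 5/38.
Normalize row 2: new (row 2, s3) = (-2/19)/(5/38) = -4/5.
row 1 ← row 1 − (-8/19)·(new row 2): -5/19 − (-8/19)·(-4/5) = -3/5.

-3/5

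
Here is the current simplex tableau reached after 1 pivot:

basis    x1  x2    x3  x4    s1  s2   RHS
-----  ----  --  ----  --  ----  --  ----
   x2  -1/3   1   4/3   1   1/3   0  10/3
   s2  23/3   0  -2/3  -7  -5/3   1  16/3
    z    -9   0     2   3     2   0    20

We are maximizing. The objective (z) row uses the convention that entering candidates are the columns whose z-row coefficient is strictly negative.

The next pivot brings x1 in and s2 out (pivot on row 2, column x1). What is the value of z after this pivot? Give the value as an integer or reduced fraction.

Minimum ratio for x1: (16/3)/(23/3) = 16/23.
z changes by −(z-row coeff of x1)·ratio = −(-9)·(16/23) = 144/23.
New z = 20 + (144/23) = 604/23.

604/23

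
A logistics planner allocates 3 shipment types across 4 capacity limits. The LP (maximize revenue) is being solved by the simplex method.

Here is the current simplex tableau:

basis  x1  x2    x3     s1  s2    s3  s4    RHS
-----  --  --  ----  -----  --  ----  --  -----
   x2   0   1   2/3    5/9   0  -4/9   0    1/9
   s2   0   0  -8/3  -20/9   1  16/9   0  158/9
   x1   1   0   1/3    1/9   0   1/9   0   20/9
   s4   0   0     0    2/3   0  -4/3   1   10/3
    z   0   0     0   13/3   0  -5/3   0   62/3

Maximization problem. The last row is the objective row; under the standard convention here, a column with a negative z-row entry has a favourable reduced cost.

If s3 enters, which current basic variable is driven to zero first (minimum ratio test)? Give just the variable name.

s2

Ratios: row 1 (x2): entry -4/9 ≤ 0, skip; row 2 (s2): (158/9)/(16/9) = 79/8; row 3 (x1): (20/9)/(1/9) = 20; row 4 (s4): entry -4/3 ≤ 0, skip.
Minimum ratio 79/8 is in the s2 row, so s2 leaves.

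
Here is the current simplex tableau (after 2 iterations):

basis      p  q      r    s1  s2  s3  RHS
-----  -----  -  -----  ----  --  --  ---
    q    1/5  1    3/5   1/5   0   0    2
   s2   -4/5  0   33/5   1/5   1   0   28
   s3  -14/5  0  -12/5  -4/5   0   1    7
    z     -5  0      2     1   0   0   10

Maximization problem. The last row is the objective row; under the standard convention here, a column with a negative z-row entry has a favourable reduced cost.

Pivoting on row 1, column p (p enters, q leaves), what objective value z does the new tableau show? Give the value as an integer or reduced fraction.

Minimum ratio for p: 2/(1/5) = 10.
z changes by −(z-row coeff of p)·ratio = −(-5)·10 = 50.
New z = 10 + 50 = 60.

60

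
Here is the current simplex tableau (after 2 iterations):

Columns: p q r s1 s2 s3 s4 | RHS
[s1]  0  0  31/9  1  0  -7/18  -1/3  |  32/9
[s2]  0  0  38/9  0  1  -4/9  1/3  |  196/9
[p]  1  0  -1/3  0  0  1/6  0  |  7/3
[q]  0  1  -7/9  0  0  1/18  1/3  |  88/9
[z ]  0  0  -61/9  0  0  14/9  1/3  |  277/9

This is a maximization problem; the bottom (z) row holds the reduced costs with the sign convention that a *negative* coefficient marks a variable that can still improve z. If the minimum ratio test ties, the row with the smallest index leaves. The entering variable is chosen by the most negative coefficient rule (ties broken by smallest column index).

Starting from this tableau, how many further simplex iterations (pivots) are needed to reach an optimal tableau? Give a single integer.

pivot: r in, s1 out → z = 1171/31
pivot: s4 in, s2 out → z = 1043/23
No improving column remains; optimal.

2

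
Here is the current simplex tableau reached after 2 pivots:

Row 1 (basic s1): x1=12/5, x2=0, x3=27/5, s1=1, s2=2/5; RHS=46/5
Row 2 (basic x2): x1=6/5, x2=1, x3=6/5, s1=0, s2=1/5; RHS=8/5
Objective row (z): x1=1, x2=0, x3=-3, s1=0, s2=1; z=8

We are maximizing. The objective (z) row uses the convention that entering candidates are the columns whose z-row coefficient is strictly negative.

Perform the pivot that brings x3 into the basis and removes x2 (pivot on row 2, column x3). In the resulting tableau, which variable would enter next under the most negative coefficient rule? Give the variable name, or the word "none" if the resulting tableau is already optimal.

Pivot element 6/5. New z-row = old z-row − (-3)·(row 2/(6/5)).
Updated z-row coefficients: x1: 4, x2: 5/2, x3: 0, s1: 0, s2: 3/2.
No coefficient is strictly negative; the tableau after this pivot is optimal.

none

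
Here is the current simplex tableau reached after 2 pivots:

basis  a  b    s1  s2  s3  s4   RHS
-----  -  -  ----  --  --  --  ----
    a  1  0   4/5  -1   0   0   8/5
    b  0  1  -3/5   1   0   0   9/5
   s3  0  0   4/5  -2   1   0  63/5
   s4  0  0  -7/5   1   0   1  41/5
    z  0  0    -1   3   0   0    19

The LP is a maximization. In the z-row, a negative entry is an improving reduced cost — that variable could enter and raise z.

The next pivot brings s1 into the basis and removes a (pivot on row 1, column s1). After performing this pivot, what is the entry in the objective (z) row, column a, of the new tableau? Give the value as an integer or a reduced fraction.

5/4

Pivot element is row 1, column s1: 4/5.
Normalize row 1: new (row 1, a) = 1/(4/5) = 5/4.
z-row ← z-row − (-1)·(new row 1): 0 − (-1)·(5/4) = 5/4.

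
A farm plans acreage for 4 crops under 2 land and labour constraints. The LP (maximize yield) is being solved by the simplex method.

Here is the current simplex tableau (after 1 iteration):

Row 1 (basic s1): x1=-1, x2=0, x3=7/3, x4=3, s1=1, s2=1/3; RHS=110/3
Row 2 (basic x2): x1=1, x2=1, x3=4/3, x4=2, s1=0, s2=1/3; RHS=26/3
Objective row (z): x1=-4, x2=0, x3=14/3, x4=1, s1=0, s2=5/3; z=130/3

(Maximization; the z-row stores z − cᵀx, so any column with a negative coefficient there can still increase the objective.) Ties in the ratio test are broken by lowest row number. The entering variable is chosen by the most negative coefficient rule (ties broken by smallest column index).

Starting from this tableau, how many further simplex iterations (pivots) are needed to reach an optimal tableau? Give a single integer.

1

pivot: x1 in, x2 out → z = 78
No improving column remains; optimal.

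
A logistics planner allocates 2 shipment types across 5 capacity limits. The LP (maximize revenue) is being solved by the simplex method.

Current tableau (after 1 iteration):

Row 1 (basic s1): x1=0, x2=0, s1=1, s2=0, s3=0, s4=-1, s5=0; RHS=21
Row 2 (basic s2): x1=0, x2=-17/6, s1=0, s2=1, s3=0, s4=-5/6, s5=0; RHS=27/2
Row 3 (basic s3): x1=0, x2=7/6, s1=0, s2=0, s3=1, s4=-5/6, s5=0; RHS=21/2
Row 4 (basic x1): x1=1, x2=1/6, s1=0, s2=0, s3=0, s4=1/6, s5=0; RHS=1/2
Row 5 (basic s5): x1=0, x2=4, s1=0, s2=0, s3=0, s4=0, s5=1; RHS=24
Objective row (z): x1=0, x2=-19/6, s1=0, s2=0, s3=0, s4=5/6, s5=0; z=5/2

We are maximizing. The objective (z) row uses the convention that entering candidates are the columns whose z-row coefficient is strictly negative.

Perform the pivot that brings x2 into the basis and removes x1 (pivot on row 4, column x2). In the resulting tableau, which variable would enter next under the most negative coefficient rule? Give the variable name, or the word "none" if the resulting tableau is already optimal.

none

Pivot element 1/6. New z-row = old z-row − (-19/6)·(row 4/(1/6)).
Updated z-row coefficients: x1: 19, x2: 0, s1: 0, s2: 0, s3: 0, s4: 4, s5: 0.
No coefficient is strictly negative; the tableau after this pivot is optimal.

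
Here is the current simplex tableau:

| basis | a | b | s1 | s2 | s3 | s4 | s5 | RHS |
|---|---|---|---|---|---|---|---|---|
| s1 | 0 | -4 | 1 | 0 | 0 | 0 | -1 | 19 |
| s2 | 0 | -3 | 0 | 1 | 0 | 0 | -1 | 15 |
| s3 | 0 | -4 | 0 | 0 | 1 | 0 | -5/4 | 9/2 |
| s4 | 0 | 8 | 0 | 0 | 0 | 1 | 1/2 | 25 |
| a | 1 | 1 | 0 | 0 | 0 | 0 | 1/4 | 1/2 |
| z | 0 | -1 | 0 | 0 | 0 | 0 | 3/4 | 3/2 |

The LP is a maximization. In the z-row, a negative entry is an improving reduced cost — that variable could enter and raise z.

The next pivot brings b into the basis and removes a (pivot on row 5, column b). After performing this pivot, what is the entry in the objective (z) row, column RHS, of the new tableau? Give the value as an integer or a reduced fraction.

2

Pivot element is row 5, column b: 1.
Normalize row 5: new (row 5, RHS) = (1/2)/1 = 1/2.
z-row ← z-row − (-1)·(new row 5): 3/2 − (-1)·(1/2) = 2.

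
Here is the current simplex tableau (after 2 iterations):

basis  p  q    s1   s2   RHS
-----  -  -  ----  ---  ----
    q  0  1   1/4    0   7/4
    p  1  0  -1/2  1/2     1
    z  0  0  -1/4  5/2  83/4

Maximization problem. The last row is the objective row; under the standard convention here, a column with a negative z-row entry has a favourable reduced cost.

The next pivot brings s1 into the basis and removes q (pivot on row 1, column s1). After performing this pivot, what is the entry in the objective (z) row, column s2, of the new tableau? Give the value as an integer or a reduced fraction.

5/2

Pivot element is row 1, column s1: 1/4.
Normalize row 1: new (row 1, s2) = 0/(1/4) = 0.
z-row ← z-row − (-1/4)·(new row 1): 5/2 − (-1/4)·0 = 5/2.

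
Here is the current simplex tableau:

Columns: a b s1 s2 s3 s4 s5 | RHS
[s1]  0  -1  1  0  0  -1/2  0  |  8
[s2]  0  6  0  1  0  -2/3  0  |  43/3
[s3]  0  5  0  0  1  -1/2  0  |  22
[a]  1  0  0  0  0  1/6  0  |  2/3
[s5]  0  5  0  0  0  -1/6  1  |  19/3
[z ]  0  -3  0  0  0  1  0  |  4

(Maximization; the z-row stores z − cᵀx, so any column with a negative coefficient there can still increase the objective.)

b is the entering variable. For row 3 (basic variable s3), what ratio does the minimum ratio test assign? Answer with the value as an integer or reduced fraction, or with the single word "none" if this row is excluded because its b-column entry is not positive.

Ratio = RHS / (b entry) = 22 / 5 = 22/5.

22/5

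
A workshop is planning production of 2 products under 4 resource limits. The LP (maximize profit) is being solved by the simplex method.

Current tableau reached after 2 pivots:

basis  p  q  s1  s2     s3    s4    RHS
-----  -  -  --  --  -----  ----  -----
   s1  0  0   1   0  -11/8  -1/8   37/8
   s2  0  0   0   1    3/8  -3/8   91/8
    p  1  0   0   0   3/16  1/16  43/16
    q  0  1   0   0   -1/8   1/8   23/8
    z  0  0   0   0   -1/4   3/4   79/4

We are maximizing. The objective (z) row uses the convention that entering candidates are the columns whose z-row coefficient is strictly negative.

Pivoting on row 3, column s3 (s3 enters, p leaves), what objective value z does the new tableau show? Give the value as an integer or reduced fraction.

Minimum ratio for s3: (43/16)/(3/16) = 43/3.
z changes by −(z-row coeff of s3)·ratio = −(-1/4)·(43/3) = 43/12.
New z = 79/4 + (43/12) = 70/3.

70/3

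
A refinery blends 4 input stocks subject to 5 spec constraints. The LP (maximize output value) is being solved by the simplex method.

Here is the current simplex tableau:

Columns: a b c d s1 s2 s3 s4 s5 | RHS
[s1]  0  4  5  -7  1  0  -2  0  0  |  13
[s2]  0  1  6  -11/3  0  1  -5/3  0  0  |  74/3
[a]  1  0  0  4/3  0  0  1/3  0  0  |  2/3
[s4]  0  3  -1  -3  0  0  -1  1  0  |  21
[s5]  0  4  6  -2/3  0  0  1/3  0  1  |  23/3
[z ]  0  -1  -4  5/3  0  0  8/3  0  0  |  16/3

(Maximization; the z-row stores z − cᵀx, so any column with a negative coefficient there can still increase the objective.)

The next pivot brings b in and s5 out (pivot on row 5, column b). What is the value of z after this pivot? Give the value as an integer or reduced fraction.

29/4

Minimum ratio for b: (23/3)/4 = 23/12.
z changes by −(z-row coeff of b)·ratio = −(-1)·(23/12) = 23/12.
New z = 16/3 + (23/12) = 29/4.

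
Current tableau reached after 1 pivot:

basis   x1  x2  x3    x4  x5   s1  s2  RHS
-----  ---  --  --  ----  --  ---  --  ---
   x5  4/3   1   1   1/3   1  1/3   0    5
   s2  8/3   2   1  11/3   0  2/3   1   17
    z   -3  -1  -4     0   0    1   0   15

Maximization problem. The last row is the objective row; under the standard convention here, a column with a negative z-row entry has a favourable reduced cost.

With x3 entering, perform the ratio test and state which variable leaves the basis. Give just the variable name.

x5

Ratios: row 1 (x5): 5/1 = 5; row 2 (s2): 17/1 = 17.
Minimum ratio 5 is in the x5 row, so x5 leaves.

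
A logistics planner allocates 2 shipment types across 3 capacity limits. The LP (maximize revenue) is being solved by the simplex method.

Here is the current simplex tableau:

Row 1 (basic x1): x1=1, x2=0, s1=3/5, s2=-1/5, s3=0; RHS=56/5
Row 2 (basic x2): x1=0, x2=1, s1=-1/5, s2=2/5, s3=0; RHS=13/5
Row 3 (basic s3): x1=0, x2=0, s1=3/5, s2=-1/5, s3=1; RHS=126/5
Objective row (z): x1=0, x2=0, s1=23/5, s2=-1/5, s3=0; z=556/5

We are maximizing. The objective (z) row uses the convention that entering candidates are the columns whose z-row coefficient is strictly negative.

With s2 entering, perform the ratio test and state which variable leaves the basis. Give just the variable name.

Ratios: row 1 (x1): entry -1/5 ≤ 0, skip; row 2 (x2): (13/5)/(2/5) = 13/2; row 3 (s3): entry -1/5 ≤ 0, skip.
Minimum ratio 13/2 is in the x2 row, so x2 leaves.

x2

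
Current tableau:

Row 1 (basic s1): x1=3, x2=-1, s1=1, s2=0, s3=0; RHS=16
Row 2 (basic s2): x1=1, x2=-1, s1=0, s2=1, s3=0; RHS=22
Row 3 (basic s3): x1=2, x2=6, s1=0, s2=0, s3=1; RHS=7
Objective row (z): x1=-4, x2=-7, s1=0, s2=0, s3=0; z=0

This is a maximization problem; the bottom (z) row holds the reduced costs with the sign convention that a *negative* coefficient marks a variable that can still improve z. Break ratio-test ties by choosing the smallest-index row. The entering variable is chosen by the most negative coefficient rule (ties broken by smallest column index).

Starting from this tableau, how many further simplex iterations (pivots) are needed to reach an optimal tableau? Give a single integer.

pivot: x2 in, s3 out → z = 49/6
pivot: x1 in, x2 out → z = 14
No improving column remains; optimal.

2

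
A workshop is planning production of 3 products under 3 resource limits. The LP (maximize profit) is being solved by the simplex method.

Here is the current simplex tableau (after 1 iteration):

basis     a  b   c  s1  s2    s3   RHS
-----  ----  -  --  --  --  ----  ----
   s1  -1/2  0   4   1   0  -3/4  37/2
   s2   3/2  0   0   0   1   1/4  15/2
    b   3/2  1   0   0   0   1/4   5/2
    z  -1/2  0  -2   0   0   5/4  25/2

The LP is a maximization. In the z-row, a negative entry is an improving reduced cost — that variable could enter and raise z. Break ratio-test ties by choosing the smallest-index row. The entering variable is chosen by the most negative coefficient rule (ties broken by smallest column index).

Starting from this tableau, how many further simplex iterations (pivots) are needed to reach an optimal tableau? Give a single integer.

2

pivot: c in, s1 out → z = 87/4
pivot: a in, b out → z = 23
No improving column remains; optimal.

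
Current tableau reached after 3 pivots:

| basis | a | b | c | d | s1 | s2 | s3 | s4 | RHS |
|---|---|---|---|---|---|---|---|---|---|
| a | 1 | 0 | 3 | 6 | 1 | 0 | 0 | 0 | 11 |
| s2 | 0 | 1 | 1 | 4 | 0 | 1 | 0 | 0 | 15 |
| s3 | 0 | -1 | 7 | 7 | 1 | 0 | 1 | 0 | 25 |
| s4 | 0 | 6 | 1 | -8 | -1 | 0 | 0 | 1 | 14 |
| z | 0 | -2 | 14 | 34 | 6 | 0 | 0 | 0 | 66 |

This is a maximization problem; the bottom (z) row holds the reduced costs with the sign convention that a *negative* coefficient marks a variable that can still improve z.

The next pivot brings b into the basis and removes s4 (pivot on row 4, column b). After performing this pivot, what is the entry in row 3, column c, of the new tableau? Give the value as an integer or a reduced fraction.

43/6

Pivot element is row 4, column b: 6.
Normalize row 4: new (row 4, c) = 1/6 = 1/6.
row 3 ← row 3 − (-1)·(new row 4): 7 − (-1)·(1/6) = 43/6.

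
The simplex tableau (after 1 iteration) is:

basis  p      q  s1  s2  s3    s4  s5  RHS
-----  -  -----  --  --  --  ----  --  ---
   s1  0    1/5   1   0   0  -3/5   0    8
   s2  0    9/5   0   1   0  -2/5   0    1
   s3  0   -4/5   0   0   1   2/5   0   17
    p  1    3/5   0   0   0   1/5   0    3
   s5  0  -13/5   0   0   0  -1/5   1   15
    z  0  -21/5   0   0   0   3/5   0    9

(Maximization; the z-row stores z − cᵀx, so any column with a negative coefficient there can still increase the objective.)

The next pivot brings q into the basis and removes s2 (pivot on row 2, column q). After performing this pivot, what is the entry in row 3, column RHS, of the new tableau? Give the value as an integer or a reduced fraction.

Pivot element is row 2, column q: 9/5.
Normalize row 2: new (row 2, RHS) = 1/(9/5) = 5/9.
row 3 ← row 3 − (-4/5)·(new row 2): 17 − (-4/5)·(5/9) = 157/9.

157/9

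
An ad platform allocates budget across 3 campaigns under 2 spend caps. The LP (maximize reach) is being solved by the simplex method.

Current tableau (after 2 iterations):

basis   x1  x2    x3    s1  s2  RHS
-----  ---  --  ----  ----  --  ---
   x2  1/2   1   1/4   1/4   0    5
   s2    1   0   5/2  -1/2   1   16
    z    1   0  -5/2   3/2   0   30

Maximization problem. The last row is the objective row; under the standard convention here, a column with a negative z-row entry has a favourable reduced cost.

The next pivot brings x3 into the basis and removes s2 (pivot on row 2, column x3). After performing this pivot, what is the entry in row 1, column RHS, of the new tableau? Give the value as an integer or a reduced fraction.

Pivot element is row 2, column x3: 5/2.
Normalize row 2: new (row 2, RHS) = 16/(5/2) = 32/5.
row 1 ← row 1 − (1/4)·(new row 2): 5 − (1/4)·(32/5) = 17/5.

17/5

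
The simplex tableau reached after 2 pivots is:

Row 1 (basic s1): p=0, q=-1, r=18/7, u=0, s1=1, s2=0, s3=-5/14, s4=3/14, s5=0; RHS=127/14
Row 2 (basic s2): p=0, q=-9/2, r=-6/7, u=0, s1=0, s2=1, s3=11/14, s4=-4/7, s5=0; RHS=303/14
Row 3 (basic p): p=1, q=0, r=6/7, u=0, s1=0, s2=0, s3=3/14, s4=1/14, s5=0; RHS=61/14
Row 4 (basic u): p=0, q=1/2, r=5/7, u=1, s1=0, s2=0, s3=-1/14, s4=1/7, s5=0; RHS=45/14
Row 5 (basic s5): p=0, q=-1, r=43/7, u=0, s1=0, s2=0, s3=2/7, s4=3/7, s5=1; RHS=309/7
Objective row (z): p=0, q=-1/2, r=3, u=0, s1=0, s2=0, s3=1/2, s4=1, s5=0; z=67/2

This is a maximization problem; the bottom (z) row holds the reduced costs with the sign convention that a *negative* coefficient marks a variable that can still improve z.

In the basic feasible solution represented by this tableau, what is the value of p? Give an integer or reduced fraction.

61/14

p is basic (row 3); its value is the RHS of that row: 61/14.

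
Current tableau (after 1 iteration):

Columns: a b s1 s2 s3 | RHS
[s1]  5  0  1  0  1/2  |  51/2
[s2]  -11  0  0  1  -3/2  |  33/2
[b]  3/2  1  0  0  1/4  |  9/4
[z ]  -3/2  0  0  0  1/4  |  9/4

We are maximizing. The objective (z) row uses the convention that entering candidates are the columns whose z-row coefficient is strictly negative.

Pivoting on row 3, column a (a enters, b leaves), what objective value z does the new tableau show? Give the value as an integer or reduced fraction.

9/2

Minimum ratio for a: (9/4)/(3/2) = 3/2.
z changes by −(z-row coeff of a)·ratio = −(-3/2)·(3/2) = 9/4.
New z = 9/4 + (9/4) = 9/2.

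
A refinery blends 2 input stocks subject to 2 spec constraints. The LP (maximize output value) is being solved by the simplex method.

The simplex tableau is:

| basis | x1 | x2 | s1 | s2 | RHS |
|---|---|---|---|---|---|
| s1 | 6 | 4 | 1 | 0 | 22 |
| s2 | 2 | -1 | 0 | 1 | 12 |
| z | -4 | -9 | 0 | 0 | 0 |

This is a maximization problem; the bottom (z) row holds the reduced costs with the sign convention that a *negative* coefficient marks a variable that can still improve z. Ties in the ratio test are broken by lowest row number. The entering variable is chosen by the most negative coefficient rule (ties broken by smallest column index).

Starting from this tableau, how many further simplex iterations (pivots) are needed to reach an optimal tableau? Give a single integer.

1

pivot: x2 in, s1 out → z = 99/2
No improving column remains; optimal.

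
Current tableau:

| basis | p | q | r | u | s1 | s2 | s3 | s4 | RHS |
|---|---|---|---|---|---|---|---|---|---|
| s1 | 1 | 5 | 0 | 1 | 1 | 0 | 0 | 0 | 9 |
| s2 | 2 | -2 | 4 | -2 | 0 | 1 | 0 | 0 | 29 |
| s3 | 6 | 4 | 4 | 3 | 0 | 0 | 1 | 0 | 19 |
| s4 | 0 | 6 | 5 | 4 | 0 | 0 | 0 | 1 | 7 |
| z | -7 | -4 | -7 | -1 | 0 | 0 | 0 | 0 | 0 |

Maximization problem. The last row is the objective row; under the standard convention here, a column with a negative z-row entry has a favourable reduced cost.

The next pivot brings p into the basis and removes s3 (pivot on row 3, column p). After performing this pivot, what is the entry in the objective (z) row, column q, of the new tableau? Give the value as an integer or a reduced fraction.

Pivot element is row 3, column p: 6.
Normalize row 3: new (row 3, q) = 4/6 = 2/3.
z-row ← z-row − (-7)·(new row 3): -4 − (-7)·(2/3) = 2/3.

2/3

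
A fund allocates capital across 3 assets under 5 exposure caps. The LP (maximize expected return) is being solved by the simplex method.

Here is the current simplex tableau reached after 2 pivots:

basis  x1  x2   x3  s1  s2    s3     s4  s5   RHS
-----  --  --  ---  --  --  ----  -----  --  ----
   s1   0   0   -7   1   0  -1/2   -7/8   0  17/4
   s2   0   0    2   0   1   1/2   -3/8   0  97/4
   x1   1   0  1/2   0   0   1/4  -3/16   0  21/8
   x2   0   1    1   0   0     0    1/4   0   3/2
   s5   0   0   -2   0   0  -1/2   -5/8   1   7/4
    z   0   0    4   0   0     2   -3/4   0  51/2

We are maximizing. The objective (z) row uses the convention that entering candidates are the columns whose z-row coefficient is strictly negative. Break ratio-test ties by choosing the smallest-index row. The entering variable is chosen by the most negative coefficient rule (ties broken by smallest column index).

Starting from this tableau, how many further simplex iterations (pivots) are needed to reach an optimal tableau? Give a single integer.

pivot: s4 in, x2 out → z = 30
No improving column remains; optimal.

1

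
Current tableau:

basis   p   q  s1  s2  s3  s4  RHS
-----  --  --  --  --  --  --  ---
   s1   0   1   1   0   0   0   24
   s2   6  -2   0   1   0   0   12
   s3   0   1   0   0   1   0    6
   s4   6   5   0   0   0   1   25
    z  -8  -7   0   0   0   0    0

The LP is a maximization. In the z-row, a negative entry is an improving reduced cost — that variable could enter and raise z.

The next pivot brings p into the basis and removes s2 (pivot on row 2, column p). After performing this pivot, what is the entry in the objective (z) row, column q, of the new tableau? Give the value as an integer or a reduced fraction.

-29/3

Pivot element is row 2, column p: 6.
Normalize row 2: new (row 2, q) = (-2)/6 = -1/3.
z-row ← z-row − (-8)·(new row 2): -7 − (-8)·(-1/3) = -29/3.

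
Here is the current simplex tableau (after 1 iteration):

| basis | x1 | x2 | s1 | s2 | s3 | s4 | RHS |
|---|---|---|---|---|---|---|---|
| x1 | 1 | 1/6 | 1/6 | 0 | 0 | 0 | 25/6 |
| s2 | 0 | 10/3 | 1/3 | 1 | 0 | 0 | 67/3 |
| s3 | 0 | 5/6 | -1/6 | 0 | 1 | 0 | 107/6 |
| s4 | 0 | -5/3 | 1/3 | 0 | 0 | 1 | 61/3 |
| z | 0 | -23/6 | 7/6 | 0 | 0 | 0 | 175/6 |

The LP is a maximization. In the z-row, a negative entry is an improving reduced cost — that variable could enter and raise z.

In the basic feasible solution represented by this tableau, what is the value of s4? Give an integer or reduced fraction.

61/3

s4 is basic (row 4); its value is the RHS of that row: 61/3.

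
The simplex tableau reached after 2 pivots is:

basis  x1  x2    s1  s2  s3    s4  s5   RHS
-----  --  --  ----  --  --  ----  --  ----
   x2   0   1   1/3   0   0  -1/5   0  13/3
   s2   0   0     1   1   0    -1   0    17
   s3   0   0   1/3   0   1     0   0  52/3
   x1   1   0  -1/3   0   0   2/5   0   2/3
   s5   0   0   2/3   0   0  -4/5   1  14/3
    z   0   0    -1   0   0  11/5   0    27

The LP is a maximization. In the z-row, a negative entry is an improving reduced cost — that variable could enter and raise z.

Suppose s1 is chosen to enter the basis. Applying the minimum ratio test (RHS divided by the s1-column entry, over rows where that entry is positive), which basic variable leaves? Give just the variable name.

Ratios: row 1 (x2): (13/3)/(1/3) = 13; row 2 (s2): 17/1 = 17; row 3 (s3): (52/3)/(1/3) = 52; row 4 (x1): entry -1/3 ≤ 0, skip; row 5 (s5): (14/3)/(2/3) = 7.
Minimum ratio 7 is in the s5 row, so s5 leaves.

s5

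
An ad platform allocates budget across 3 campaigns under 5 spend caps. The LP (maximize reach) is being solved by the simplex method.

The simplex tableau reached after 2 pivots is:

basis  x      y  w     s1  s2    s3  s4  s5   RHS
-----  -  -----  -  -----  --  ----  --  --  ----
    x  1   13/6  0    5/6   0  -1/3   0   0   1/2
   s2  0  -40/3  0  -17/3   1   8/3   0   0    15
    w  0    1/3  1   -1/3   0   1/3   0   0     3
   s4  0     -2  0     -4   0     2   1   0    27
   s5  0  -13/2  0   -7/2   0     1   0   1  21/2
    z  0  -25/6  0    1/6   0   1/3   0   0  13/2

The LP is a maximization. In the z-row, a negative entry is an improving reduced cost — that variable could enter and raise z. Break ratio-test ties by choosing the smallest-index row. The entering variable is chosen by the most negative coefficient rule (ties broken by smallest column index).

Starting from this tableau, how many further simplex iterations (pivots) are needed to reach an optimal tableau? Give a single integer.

pivot: y in, x out → z = 97/13
pivot: s3 in, w out → z = 49/5
No improving column remains; optimal.

2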